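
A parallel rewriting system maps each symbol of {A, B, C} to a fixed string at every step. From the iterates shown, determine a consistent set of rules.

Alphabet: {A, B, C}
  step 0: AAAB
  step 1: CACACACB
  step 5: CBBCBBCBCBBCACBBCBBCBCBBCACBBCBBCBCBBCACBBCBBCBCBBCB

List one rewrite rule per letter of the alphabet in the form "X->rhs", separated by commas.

A->CA, B->CB, C->B

  step 0 ⇒ step 1: AAAB ⇒ CA·CA·CA·CB
    A ↦ CA
    B ↦ CB
    C ↦ B  (constrained at step 1)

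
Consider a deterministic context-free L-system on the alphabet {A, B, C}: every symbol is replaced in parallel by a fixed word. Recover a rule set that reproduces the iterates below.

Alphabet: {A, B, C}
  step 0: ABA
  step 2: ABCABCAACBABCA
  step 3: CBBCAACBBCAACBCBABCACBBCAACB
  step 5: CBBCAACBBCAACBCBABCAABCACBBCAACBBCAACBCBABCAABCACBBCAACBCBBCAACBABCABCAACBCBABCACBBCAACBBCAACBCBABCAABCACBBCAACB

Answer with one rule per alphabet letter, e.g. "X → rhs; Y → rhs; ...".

  step 2 ⇒ step 3: ABCABCAACBABCA ⇒ CB·BCA·A·CB·BCA·A·CB·CB·A·BCA·CB·BCA·A·CB
    A ↦ CB
    B ↦ BCA
    C ↦ A

A->CB, B->BCA, C->A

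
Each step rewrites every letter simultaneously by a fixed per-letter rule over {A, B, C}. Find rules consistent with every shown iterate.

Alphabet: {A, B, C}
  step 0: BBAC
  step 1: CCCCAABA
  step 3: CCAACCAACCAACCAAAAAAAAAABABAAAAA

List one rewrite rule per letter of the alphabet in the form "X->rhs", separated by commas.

A->AA, B->CC, C->BA

  step 0 ⇒ step 1: BBAC ⇒ CC·CC·AA·BA
    A ↦ AA
    B ↦ CC
    C ↦ BA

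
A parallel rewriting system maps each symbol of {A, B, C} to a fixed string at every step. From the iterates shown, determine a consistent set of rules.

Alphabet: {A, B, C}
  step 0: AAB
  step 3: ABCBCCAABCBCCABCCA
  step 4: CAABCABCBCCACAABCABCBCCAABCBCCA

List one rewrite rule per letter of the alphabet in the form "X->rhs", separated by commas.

A->CA, B->A, C->BC

  step 3 ⇒ step 4: ABCBCCAABCBCCABCCA ⇒ CA·A·BC·A·BC·BC·CA·CA·A·BC·A·BC·BC·CA·A·BC·BC·CA
    A ↦ CA
    B ↦ A
    C ↦ BC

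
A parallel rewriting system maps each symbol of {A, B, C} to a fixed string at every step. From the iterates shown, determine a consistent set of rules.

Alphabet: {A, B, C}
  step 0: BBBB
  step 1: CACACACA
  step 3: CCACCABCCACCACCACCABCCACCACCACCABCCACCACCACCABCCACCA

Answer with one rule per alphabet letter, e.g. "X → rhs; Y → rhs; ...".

A->BC, B->CA, C->CCA

  step 0 ⇒ step 1: BBBB ⇒ CA·CA·CA·CA
    B ↦ CA
    A ↦ BC  (constrained at step 1)
    C ↦ CCA  (constrained at step 1)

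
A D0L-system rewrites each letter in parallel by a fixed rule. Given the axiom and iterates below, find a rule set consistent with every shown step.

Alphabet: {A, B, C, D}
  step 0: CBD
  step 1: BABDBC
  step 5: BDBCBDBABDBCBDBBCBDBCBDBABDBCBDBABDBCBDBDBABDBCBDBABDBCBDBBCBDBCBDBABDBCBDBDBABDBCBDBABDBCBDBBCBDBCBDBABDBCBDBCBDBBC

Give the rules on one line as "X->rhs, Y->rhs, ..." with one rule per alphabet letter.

  step 0 ⇒ step 1: CBD ⇒ BA·BD·BC
    B ↦ BD
    C ↦ BA
    D ↦ BC
    A ↦ BBC  (constrained at step 1)

A->BBC, B->BD, C->BA, D->BC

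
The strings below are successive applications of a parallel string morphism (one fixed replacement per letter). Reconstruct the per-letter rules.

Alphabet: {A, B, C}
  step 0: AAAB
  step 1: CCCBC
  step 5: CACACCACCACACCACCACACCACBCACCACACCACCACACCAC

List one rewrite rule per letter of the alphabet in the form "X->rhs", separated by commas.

  step 0 ⇒ step 1: AAAB ⇒ C·C·C·BC
    A ↦ C
    B ↦ BC
    C ↦ AC  (constrained at step 1)

A->C, B->BC, C->AC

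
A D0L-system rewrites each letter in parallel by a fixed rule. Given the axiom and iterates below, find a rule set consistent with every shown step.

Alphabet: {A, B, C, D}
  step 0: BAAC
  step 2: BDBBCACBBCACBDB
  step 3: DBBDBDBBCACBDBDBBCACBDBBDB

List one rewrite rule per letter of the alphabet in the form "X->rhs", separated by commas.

  step 2 ⇒ step 3: BDBBCACBBCACBDB ⇒ DB·B·DB·DB·B·CAC·B·DB·DB·B·CAC·B·DB·B·DB
    A ↦ CAC
    B ↦ DB
    C ↦ B
    D ↦ B

A->CAC, B->DB, C->B, D->B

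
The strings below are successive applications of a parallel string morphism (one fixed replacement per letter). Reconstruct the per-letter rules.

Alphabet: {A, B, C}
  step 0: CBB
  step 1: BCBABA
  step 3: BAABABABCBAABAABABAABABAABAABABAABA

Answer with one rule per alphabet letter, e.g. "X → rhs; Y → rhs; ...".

  step 0 ⇒ step 1: CBB ⇒ BC·BA·BA
    B ↦ BA
    C ↦ BC
    A ↦ ABA  (constrained at step 1)

A->ABA, B->BA, C->BC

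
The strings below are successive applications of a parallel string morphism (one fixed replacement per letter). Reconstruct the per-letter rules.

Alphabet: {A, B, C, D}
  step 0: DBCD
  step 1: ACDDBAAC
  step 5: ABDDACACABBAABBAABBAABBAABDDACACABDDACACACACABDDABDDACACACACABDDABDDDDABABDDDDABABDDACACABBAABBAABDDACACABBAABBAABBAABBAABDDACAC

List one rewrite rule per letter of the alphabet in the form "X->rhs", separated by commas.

  step 0 ⇒ step 1: DBCD ⇒ AC·DD·BA·AC
    B ↦ DD
    C ↦ BA
    D ↦ AC
    A ↦ AB  (constrained at step 1)

A->AB, B->DD, C->BA, D->AC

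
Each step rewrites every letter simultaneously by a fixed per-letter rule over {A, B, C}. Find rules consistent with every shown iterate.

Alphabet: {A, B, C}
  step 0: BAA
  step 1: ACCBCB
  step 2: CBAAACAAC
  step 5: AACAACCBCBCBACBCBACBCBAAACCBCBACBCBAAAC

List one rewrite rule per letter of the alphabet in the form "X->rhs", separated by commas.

  step 1 ⇒ step 2: ACCBCB ⇒ CB·A·A·AC·A·AC
    A ↦ CB
    B ↦ AC
    C ↦ A

A->CB, B->AC, C->A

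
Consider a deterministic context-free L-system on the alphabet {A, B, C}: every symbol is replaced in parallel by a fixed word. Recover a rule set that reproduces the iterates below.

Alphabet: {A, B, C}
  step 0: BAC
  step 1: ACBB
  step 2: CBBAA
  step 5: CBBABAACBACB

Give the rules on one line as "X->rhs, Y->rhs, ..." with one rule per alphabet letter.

  step 1 ⇒ step 2: ACBB ⇒ CB·B·A·A
    A ↦ CB
    B ↦ A
    C ↦ B

A->CB, B->A, C->B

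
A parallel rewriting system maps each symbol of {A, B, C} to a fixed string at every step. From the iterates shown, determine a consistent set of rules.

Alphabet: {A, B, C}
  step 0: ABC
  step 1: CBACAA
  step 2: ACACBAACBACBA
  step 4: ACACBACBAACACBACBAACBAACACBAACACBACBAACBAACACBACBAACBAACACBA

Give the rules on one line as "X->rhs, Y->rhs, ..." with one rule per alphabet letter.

  step 1 ⇒ step 2: CBACAA ⇒ A·CA·CBA·A·CBA·CBA
    A ↦ CBA
    B ↦ CA
    C ↦ A

A->CBA, B->CA, C->A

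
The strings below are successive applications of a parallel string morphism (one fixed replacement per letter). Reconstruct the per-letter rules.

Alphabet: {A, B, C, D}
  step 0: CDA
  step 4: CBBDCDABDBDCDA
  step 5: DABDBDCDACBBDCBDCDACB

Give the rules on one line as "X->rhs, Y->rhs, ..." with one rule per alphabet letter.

  step 4 ⇒ step 5: CBBDCDABDBDCDA ⇒ DA·BD·BD·C·DA·C·B·BD·C·BD·C·DA·C·B
    A ↦ B
    B ↦ BD
    C ↦ DA
    D ↦ C

A->B, B->BD, C->DA, D->C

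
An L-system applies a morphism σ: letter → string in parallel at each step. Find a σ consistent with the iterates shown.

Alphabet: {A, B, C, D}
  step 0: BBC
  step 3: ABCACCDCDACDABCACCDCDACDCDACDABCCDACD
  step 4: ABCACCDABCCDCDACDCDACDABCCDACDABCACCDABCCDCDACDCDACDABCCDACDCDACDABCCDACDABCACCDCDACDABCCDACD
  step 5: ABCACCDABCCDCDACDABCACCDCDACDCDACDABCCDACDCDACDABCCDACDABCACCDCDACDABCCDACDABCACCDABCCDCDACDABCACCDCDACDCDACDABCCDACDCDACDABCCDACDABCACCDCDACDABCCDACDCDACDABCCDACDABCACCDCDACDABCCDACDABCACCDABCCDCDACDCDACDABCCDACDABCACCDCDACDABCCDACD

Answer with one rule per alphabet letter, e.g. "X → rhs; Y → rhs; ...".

A->ABC, B->AC, C->CD, D->ACD

  step 4 ⇒ step 5: ABCACCDABCCDCDACDCDACDABCCDACDABCACCDABCCDCDACDCDACDABCCDACDCDACDABCCDACDABCACCDCDACDABCCDACD ⇒ ABC·AC·CD·ABC·CD·CD·ACD·ABC·AC·CD·CD·ACD·CD·ACD·ABC·CD·ACD·CD·ACD·ABC·CD·ACD·ABC·AC·CD·CD·ACD·ABC·CD·ACD·ABC·AC·CD·ABC·CD·CD·ACD·ABC·AC·CD·CD·ACD·CD·ACD·ABC·CD·ACD·CD·ACD·ABC·CD·ACD·ABC·AC·CD·CD·ACD·ABC·CD·ACD·CD·ACD·ABC·CD·ACD·ABC·AC·CD·CD·ACD·ABC·CD·ACD·ABC·AC·CD·ABC·CD·CD·ACD·CD·ACD·ABC·CD·ACD·ABC·AC·CD·CD·ACD·ABC·CD·ACD
    A ↦ ABC
    B ↦ AC
    C ↦ CD
    D ↦ ACD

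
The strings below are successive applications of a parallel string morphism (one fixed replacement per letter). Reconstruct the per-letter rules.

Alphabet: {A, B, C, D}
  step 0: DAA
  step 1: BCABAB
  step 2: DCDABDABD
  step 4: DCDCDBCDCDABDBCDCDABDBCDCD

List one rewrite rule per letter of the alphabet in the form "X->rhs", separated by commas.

  step 1 ⇒ step 2: BCABAB ⇒ D·CD·AB·D·AB·D
    A ↦ AB
    B ↦ D
    C ↦ CD
  step 0 ⇒ step 1: DAA ⇒ BC·AB·AB
    D ↦ BC

A->AB, B->D, C->CD, D->BC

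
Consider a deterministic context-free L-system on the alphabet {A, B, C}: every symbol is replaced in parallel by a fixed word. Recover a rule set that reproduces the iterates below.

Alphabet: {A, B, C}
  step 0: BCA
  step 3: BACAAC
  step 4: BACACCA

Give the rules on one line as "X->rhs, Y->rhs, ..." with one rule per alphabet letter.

A->C, B->BA, C->A

  step 3 ⇒ step 4: BACAAC ⇒ BA·C·A·C·C·A
    A ↦ C
    B ↦ BA
    C ↦ A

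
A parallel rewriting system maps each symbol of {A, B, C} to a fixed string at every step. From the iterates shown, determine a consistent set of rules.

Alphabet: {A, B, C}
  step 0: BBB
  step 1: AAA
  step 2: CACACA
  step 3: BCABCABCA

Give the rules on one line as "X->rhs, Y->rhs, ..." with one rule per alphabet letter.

  step 2 ⇒ step 3: CACACA ⇒ B·CA·B·CA·B·CA
    A ↦ CA
    C ↦ B
  step 0 ⇒ step 1: BBB ⇒ A·A·A
    B ↦ A

A->CA, B->A, C->B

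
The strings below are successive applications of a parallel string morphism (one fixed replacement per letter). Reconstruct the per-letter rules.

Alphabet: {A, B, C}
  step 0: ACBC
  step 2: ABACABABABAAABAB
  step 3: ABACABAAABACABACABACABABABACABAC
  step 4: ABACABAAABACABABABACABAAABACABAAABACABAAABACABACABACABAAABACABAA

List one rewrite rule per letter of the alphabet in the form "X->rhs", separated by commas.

A->AB, B->AC, C->AA

  step 3 ⇒ step 4: ABACABAAABACABACABACABABABACABAC ⇒ AB·AC·AB·AA·AB·AC·AB·AB·AB·AC·AB·AA·AB·AC·AB·AA·AB·AC·AB·AA·AB·AC·AB·AC·AB·AC·AB·AA·AB·AC·AB·AA
    A ↦ AB
    B ↦ AC
    C ↦ AA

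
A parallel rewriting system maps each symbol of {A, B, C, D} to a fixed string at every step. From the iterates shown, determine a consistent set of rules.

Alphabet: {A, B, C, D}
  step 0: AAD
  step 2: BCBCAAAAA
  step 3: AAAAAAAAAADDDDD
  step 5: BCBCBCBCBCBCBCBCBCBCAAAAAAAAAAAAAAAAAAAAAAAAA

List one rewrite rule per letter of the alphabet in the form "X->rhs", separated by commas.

  step 2 ⇒ step 3: BCBCAAAAA ⇒ AAA·AA·AAA·AA·D·D·D·D·D
    A ↦ D
    B ↦ AAA
    C ↦ AA
    D ↦ BC  (constrained at step 0)

A->D, B->AAA, C->AA, D->BC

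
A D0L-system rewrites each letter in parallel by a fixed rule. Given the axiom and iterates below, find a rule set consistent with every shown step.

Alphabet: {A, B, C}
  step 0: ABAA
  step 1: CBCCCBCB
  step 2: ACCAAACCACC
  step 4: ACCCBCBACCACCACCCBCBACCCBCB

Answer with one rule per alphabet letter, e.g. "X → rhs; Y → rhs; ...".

  step 1 ⇒ step 2: CBCCCBCB ⇒ A·CC·A·A·A·CC·A·CC
    B ↦ CC
    C ↦ A
  step 0 ⇒ step 1: ABAA ⇒ CB·CC·CB·CB
    A ↦ CB

A->CB, B->CC, C->A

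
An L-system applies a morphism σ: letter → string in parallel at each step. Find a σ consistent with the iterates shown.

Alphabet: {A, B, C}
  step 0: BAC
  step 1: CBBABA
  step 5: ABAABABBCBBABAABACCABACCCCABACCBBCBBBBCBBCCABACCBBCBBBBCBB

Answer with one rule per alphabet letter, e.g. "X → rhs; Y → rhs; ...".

A->BB, B->C, C->ABA

  step 0 ⇒ step 1: BAC ⇒ C·BB·ABA
    A ↦ BB
    B ↦ C
    C ↦ ABA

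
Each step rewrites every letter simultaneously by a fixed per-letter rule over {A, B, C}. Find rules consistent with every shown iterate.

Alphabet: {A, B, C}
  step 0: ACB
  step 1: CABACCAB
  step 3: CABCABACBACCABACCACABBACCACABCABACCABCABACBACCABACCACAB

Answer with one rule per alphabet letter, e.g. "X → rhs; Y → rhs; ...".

A->CA, B->CAB, C->BAC

  step 0 ⇒ step 1: ACB ⇒ CA·BAC·CAB
    A ↦ CA
    B ↦ CAB
    C ↦ BAC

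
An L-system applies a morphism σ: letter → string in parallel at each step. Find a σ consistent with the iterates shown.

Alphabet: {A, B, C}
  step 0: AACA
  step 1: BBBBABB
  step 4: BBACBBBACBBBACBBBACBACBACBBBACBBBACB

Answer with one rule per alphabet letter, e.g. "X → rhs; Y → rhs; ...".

  step 0 ⇒ step 1: AACA ⇒ BB·BB·A·BB
    A ↦ BB
    C ↦ A
    B ↦ CB  (constrained at step 1)

A->BB, B->CB, C->A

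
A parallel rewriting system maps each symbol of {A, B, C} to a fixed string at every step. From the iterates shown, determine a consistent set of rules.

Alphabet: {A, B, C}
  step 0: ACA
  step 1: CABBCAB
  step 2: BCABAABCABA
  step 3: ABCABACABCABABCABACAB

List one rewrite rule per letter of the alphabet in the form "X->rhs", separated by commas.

A->CAB, B->A, C->B

  step 2 ⇒ step 3: BCABAABCABA ⇒ A·B·CAB·A·CAB·CAB·A·B·CAB·A·CAB
    A ↦ CAB
    B ↦ A
    C ↦ B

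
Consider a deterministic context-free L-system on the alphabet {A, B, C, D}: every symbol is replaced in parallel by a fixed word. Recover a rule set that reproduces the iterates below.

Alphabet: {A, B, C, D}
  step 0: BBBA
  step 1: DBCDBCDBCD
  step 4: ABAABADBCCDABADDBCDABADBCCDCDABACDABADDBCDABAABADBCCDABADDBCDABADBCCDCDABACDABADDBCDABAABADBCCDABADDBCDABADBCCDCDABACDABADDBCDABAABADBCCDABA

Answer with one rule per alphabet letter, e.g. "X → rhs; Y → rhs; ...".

  step 0 ⇒ step 1: BBBA ⇒ DBC·DBC·DBC·D
    A ↦ D
    B ↦ DBC
    C ↦ CD  (constrained at step 1)
    D ↦ ABA  (constrained at step 1)

A->D, B->DBC, C->CD, D->ABA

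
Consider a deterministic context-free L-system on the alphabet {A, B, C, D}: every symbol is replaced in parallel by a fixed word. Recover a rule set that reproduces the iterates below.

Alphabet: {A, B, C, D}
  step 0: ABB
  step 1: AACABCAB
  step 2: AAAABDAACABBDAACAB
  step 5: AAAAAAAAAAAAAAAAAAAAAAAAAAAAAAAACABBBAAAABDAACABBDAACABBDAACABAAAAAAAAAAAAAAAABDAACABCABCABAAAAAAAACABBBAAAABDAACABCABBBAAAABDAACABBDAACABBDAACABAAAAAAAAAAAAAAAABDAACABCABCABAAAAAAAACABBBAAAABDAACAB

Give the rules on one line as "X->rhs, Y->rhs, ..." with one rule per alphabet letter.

A->AA, B->CAB, C->BD, D->BB

  step 1 ⇒ step 2: AACABCAB ⇒ AA·AA·BD·AA·CAB·BD·AA·CAB
    A ↦ AA
    B ↦ CAB
    C ↦ BD
    D ↦ BB  (constrained at step 2)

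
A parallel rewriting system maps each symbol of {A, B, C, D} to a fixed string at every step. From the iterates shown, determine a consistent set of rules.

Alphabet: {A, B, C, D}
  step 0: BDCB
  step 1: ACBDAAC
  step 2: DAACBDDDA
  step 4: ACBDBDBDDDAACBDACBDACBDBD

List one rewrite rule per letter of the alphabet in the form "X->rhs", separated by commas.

A->D, B->AC, C->A, D->BD

  step 1 ⇒ step 2: ACBDAAC ⇒ D·A·AC·BD·D·D·A
    A ↦ D
    B ↦ AC
    C ↦ A
    D ↦ BD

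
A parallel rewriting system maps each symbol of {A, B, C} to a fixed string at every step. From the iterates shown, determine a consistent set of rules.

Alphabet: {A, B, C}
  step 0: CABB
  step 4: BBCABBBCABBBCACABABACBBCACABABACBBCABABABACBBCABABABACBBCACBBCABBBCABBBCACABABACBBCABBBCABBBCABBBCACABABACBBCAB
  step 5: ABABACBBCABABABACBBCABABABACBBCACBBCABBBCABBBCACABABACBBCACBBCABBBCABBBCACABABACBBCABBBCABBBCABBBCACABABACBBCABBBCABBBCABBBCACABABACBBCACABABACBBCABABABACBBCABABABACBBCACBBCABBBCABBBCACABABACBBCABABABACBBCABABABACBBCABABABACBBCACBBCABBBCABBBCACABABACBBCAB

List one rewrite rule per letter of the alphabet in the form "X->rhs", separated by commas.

  step 4 ⇒ step 5: BBCABBBCABBBCACABABACBBCACABABACBBCABABABACBBCABABABACBBCACBBCABBBCABBBCACABABACBBCABBBCABBBCABBBCACABABACBBCAB ⇒ AB·AB·AC·BBC·AB·AB·AB·AC·BBC·AB·AB·AB·AC·BBC·AC·BBC·AB·BBC·AB·BBC·AC·AB·AB·AC·BBC·AC·BBC·AB·BBC·AB·BBC·AC·AB·AB·AC·BBC·AB·BBC·AB·BBC·AB·BBC·AC·AB·AB·AC·BBC·AB·BBC·AB·BBC·AB·BBC·AC·AB·AB·AC·BBC·AC·AB·AB·AC·BBC·AB·AB·AB·AC·BBC·AB·AB·AB·AC·BBC·AC·BBC·AB·BBC·AB·BBC·AC·AB·AB·AC·BBC·AB·AB·AB·AC·BBC·AB·AB·AB·AC·BBC·AB·AB·AB·AC·BBC·AC·BBC·AB·BBC·AB·BBC·AC·AB·AB·AC·BBC·AB
    A ↦ BBC
    B ↦ AB
    C ↦ AC

A->BBC, B->AB, C->AC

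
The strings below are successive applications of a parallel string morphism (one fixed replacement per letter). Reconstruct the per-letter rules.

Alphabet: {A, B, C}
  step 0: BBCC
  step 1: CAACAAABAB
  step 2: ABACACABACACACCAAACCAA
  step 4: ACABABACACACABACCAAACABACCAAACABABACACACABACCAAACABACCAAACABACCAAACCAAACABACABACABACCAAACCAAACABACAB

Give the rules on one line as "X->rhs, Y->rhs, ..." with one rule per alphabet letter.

A->AC, B->CAA, C->AB

  step 1 ⇒ step 2: CAACAAABAB ⇒ AB·AC·AC·AB·AC·AC·AC·CAA·AC·CAA
    A ↦ AC
    B ↦ CAA
    C ↦ AB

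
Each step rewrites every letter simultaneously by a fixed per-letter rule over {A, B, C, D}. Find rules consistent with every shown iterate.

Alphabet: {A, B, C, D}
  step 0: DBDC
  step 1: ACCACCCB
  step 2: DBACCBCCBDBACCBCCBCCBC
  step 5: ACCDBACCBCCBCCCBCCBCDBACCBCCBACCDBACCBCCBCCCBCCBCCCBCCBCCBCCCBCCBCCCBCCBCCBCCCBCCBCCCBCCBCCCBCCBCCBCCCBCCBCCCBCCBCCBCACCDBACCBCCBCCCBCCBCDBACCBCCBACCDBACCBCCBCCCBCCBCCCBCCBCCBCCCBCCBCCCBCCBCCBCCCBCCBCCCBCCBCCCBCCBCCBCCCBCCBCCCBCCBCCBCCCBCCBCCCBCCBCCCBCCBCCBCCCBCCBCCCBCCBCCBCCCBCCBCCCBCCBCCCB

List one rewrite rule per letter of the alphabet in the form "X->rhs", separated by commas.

A->DBA, B->C, C->CCB, D->AC

  step 1 ⇒ step 2: ACCACCCB ⇒ DBA·CCB·CCB·DBA·CCB·CCB·CCB·C
    A ↦ DBA
    B ↦ C
    C ↦ CCB
  step 0 ⇒ step 1: DBDC ⇒ AC·C·AC·CCB
    D ↦ AC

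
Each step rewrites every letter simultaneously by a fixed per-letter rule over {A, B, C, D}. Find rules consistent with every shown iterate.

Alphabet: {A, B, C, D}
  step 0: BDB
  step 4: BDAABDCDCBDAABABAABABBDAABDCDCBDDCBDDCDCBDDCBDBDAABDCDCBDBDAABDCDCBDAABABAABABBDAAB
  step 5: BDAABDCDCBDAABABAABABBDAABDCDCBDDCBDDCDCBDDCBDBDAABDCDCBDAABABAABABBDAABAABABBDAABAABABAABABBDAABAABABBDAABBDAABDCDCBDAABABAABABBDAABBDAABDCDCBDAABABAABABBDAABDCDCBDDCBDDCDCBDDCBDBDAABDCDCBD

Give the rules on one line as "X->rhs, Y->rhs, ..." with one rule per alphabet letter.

A->DC, B->BD, C->AB, D->AAB

  step 4 ⇒ step 5: BDAABDCDCBDAABABAABABBDAABDCDCBDDCBDDCDCBDDCBDBDAABDCDCBDBDAABDCDCBDAABABAABABBDAAB ⇒ BD·AAB·DC·DC·BD·AAB·AB·AAB·AB·BD·AAB·DC·DC·BD·DC·BD·DC·DC·BD·DC·BD·BD·AAB·DC·DC·BD·AAB·AB·AAB·AB·BD·AAB·AAB·AB·BD·AAB·AAB·AB·AAB·AB·BD·AAB·AAB·AB·BD·AAB·BD·AAB·DC·DC·BD·AAB·AB·AAB·AB·BD·AAB·BD·AAB·DC·DC·BD·AAB·AB·AAB·AB·BD·AAB·DC·DC·BD·DC·BD·DC·DC·BD·DC·BD·BD·AAB·DC·DC·BD
    A ↦ DC
    B ↦ BD
    C ↦ AB
    D ↦ AAB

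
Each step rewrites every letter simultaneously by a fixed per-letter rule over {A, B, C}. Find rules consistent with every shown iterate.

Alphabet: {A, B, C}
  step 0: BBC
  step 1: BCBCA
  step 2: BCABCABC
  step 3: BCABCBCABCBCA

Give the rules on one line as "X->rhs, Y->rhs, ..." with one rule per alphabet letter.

  step 2 ⇒ step 3: BCABCABC ⇒ BC·A·BC·BC·A·BC·BC·A
    A ↦ BC
    B ↦ BC
    C ↦ A

A->BC, B->BC, C->A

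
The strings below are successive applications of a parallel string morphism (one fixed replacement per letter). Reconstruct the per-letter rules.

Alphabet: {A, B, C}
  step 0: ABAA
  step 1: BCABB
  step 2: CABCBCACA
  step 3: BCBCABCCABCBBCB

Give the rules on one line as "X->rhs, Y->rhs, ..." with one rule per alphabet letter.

  step 2 ⇒ step 3: CABCBCACA ⇒ BC·B·CA·BC·CA·BC·B·BC·B
    A ↦ B
    B ↦ CA
    C ↦ BC

A->B, B->CA, C->BC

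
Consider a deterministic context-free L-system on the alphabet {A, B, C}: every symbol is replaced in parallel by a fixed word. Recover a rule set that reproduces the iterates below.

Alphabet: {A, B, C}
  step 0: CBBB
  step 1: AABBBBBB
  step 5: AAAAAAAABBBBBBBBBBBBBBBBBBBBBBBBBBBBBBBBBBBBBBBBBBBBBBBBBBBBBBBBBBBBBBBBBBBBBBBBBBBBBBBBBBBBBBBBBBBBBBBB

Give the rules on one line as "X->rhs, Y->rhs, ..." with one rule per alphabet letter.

  step 0 ⇒ step 1: CBBB ⇒ AA·BB·BB·BB
    B ↦ BB
    C ↦ AA
    A ↦ C  (constrained at step 1)

A->C, B->BB, C->AA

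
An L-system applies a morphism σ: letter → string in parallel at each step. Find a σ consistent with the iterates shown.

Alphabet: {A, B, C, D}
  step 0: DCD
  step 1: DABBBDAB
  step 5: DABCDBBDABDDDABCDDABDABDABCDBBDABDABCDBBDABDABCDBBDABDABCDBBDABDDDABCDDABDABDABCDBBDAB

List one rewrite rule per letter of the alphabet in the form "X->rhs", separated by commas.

  step 0 ⇒ step 1: DCD ⇒ DAB·BB·DAB
    C ↦ BB
    D ↦ DAB
    A ↦ C  (constrained at step 1)
    B ↦ D  (constrained at step 1)

A->C, B->D, C->BB, D->DAB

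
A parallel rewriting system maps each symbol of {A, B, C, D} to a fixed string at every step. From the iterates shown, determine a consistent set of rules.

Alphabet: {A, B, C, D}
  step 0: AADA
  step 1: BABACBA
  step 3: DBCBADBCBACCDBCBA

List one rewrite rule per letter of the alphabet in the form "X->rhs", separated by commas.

  step 0 ⇒ step 1: AADA ⇒ BA·BA·C·BA
    A ↦ BA
    D ↦ C
    B ↦ C  (constrained at step 1)
    C ↦ DB  (constrained at step 1)

A->BA, B->C, C->DB, D->C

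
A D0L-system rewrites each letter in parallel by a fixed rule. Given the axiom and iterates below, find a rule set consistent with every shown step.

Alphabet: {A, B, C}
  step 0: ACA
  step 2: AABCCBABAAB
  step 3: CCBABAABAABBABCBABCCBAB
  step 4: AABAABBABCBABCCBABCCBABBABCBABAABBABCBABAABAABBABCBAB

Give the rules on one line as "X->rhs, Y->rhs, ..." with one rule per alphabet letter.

A->C, B->BAB, C->AAB

  step 3 ⇒ step 4: CCBABAABAABBABCBABCCBAB ⇒ AAB·AAB·BAB·C·BAB·C·C·BAB·C·C·BAB·BAB·C·BAB·AAB·BAB·C·BAB·AAB·AAB·BAB·C·BAB
    A ↦ C
    B ↦ BAB
    C ↦ AAB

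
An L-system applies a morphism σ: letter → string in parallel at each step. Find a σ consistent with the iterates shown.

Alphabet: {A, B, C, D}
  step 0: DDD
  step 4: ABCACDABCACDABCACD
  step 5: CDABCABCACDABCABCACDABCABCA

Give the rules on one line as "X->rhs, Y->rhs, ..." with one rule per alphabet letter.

  step 4 ⇒ step 5: ABCACDABCACDABCACD ⇒ C·D·AB·C·AB·CA·C·D·AB·C·AB·CA·C·D·AB·C·AB·CA
    A ↦ C
    B ↦ D
    C ↦ AB
    D ↦ CA

A->C, B->D, C->AB, D->CA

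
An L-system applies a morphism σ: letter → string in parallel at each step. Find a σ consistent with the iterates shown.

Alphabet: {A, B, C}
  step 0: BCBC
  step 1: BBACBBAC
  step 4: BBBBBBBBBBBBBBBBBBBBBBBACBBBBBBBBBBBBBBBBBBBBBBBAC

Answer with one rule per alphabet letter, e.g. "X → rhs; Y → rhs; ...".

A->B, B->BB, C->AC

  step 0 ⇒ step 1: BCBC ⇒ BB·AC·BB·AC
    B ↦ BB
    C ↦ AC
    A ↦ B  (constrained at step 1)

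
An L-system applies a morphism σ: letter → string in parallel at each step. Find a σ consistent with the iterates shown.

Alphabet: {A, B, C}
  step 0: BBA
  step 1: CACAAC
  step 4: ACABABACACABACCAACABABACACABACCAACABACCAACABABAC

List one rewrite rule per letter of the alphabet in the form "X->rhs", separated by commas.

A->AC, B->CA, C->AB

  step 0 ⇒ step 1: BBA ⇒ CA·CA·AC
    A ↦ AC
    B ↦ CA
    C ↦ AB  (constrained at step 1)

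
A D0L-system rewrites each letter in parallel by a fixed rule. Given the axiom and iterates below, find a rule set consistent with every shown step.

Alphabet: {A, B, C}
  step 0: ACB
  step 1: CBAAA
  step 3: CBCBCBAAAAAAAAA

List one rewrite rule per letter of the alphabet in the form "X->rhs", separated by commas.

A->CB, B->A, C->AA

  step 0 ⇒ step 1: ACB ⇒ CB·AA·A
    A ↦ CB
    B ↦ A
    C ↦ AA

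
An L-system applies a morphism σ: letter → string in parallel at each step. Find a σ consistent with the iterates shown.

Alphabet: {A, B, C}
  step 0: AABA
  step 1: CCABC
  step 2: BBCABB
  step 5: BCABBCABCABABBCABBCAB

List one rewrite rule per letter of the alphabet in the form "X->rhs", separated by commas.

A->C, B->AB, C->B

  step 1 ⇒ step 2: CCABC ⇒ B·B·C·AB·B
    A ↦ C
    B ↦ AB
    C ↦ B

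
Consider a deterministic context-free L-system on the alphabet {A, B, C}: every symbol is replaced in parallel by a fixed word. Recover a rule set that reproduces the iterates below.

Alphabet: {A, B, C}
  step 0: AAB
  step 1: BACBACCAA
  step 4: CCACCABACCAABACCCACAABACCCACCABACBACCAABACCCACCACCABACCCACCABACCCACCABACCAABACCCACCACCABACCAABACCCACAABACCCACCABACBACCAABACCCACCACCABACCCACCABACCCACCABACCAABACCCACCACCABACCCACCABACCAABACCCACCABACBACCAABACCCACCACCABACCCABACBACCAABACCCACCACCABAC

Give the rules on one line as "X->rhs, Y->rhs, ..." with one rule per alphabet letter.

  step 0 ⇒ step 1: AAB ⇒ BAC·BAC·CAA
    A ↦ BAC
    B ↦ CAA
    C ↦ CCA  (constrained at step 1)

A->BAC, B->CAA, C->CCA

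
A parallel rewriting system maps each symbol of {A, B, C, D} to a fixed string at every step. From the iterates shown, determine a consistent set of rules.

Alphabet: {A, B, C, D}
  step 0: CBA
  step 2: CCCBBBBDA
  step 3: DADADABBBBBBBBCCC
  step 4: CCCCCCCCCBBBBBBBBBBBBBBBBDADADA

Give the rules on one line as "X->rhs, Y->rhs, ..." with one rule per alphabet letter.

A->C, B->BB, C->DA, D->CC

  step 3 ⇒ step 4: DADADABBBBBBBBCCC ⇒ CC·C·CC·C·CC·C·BB·BB·BB·BB·BB·BB·BB·BB·DA·DA·DA
    A ↦ C
    B ↦ BB
    C ↦ DA
    D ↦ CC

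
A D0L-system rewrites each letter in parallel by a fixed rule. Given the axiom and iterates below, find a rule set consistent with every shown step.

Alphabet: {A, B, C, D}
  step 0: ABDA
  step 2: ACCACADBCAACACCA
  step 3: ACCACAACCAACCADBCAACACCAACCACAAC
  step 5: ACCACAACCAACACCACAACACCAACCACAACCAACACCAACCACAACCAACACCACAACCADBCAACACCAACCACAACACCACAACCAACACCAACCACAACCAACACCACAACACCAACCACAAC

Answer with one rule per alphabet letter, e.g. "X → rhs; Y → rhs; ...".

  step 2 ⇒ step 3: ACCACADBCAACACCA ⇒ AC·CA·CA·AC·CA·AC·CA·DB·CA·AC·AC·CA·AC·CA·CA·AC
    A ↦ AC
    B ↦ DB
    C ↦ CA
    D ↦ CA

A->AC, B->DB, C->CA, D->CA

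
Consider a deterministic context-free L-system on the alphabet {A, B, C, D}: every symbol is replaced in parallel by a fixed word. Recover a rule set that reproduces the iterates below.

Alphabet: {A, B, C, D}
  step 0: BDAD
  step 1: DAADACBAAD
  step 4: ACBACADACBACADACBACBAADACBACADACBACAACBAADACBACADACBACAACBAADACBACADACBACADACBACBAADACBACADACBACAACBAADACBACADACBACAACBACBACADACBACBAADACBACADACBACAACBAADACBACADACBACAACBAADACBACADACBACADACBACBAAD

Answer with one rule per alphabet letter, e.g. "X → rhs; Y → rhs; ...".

A->ACB, B->D, C->ACA, D->AAD

  step 0 ⇒ step 1: BDAD ⇒ D·AAD·ACB·AAD
    A ↦ ACB
    B ↦ D
    D ↦ AAD
    C ↦ ACA  (constrained at step 1)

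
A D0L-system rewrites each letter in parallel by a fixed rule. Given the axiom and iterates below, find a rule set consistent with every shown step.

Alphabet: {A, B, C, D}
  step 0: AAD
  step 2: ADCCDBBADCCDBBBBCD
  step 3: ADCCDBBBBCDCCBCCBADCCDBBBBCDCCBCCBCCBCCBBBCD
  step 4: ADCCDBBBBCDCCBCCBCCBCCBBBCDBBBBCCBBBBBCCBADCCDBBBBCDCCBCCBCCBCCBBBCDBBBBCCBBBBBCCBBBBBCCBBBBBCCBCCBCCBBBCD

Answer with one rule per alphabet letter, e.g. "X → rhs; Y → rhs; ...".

  step 3 ⇒ step 4: ADCCDBBBBCDCCBCCBADCCDBBBBCDCCBCCBCCBCCBBBCD ⇒ ADC·CD·BB·BB·CD·CCB·CCB·CCB·CCB·BB·CD·BB·BB·CCB·BB·BB·CCB·ADC·CD·BB·BB·CD·CCB·CCB·CCB·CCB·BB·CD·BB·BB·CCB·BB·BB·CCB·BB·BB·CCB·BB·BB·CCB·CCB·CCB·BB·CD
    A ↦ ADC
    B ↦ CCB
    C ↦ BB
    D ↦ CD

A->ADC, B->CCB, C->BB, D->CD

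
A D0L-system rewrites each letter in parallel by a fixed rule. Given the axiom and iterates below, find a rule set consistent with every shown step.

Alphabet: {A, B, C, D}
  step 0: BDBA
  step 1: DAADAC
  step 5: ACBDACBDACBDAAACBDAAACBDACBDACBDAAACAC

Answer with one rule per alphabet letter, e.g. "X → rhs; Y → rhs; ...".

  step 0 ⇒ step 1: BDBA ⇒ D·AA·D·AC
    A ↦ AC
    B ↦ D
    D ↦ AA
    C ↦ B  (constrained at step 1)

A->AC, B->D, C->B, D->AA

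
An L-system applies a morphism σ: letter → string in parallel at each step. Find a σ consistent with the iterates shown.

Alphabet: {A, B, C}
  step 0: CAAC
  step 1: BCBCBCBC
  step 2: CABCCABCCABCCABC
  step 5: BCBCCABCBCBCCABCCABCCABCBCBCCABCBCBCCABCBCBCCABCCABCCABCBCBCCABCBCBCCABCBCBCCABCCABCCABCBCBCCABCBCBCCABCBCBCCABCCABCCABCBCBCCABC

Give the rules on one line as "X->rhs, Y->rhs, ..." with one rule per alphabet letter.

  step 1 ⇒ step 2: BCBCBCBC ⇒ CA·BC·CA·BC·CA·BC·CA·BC
    B ↦ CA
    C ↦ BC
  step 0 ⇒ step 1: CAAC ⇒ BC·BC·BC·BC
    A ↦ BC

A->BC, B->CA, C->BC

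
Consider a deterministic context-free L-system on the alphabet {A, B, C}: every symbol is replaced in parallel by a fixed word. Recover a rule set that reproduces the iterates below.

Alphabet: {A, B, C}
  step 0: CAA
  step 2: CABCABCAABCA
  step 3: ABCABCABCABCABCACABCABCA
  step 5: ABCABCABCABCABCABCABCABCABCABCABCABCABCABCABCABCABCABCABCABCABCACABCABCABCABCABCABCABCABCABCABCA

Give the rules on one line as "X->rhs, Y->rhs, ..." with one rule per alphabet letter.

A->CA, B->BC, C->AB

  step 2 ⇒ step 3: CABCABCAABCA ⇒ AB·CA·BC·AB·CA·BC·AB·CA·CA·BC·AB·CA
    A ↦ CA
    B ↦ BC
    C ↦ AB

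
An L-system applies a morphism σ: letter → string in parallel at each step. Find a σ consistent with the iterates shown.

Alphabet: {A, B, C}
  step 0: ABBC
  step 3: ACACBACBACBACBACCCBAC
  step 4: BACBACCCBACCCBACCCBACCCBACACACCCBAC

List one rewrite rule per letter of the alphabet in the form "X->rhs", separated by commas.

A->B, B->CC, C->AC

  step 3 ⇒ step 4: ACACBACBACBACBACCCBAC ⇒ B·AC·B·AC·CC·B·AC·CC·B·AC·CC·B·AC·CC·B·AC·AC·AC·CC·B·AC
    A ↦ B
    B ↦ CC
    C ↦ AC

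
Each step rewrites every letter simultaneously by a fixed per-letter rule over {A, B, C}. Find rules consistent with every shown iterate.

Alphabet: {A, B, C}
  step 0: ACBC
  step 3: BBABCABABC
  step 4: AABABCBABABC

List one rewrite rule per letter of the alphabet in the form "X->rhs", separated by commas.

  step 3 ⇒ step 4: BBABCABABC ⇒ A·A·B·A·BC·B·A·B·A·BC
    A ↦ B
    B ↦ A
    C ↦ BC

A->B, B->A, C->BC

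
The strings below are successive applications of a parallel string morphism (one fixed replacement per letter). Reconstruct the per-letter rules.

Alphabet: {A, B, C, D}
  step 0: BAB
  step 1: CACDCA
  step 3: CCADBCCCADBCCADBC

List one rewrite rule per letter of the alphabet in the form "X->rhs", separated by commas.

A->CD, B->CA, C->DB, D->C

  step 0 ⇒ step 1: BAB ⇒ CA·CD·CA
    A ↦ CD
    B ↦ CA
    C ↦ DB  (constrained at step 1)
    D ↦ C  (constrained at step 1)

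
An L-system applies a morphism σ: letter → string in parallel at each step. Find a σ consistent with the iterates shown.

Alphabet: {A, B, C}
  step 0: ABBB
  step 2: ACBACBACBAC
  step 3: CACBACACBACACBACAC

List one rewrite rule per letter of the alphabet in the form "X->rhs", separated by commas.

  step 2 ⇒ step 3: ACBACBACBAC ⇒ C·AC·BA·C·AC·BA·C·AC·BA·C·AC
    A ↦ C
    B ↦ BA
    C ↦ AC

A->C, B->BA, C->AC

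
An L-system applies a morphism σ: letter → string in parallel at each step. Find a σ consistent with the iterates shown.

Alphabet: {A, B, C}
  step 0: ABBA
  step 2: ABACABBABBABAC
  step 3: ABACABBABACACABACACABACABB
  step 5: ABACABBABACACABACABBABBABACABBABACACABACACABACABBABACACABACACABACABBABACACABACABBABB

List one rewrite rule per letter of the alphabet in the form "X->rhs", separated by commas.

  step 2 ⇒ step 3: ABACABBABBABAC ⇒ AB·AC·AB·B·AB·AC·AC·AB·AC·AC·AB·AC·AB·B
    A ↦ AB
    B ↦ AC
    C ↦ B

A->AB, B->AC, C->B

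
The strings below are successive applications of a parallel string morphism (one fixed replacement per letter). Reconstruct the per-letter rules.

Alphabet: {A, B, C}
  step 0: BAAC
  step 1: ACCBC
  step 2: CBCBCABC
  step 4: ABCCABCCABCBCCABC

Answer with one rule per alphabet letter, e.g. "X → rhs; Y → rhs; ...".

  step 1 ⇒ step 2: ACCBC ⇒ C·BC·BC·A·BC
    A ↦ C
    B ↦ A
    C ↦ BC

A->C, B->A, C->BC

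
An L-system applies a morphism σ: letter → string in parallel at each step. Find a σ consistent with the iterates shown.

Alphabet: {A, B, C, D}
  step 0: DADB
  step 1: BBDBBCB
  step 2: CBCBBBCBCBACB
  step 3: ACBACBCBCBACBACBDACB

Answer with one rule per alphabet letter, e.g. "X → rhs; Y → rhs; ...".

A->D, B->CB, C->A, D->BB

  step 2 ⇒ step 3: CBCBBBCBCBACB ⇒ A·CB·A·CB·CB·CB·A·CB·A·CB·D·A·CB
    A ↦ D
    B ↦ CB
    C ↦ A
  step 0 ⇒ step 1: DADB ⇒ BB·D·BB·CB
    D ↦ BB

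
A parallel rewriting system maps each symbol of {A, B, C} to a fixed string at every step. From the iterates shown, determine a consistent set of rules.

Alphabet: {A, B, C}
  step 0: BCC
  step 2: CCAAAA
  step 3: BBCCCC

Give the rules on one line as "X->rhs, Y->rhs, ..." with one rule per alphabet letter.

  step 2 ⇒ step 3: CCAAAA ⇒ B·B·C·C·C·C
    A ↦ C
    C ↦ B
    B ↦ AA  (constrained at step 0)

A->C, B->AA, C->B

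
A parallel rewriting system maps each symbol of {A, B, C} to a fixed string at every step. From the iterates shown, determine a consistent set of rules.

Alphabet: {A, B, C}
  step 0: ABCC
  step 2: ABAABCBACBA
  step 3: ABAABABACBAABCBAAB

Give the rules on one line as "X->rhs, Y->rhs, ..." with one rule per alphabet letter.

A->AB, B->A, C->CB

  step 2 ⇒ step 3: ABAABCBACBA ⇒ AB·A·AB·AB·A·CB·A·AB·CB·A·AB
    A ↦ AB
    B ↦ A
    C ↦ CB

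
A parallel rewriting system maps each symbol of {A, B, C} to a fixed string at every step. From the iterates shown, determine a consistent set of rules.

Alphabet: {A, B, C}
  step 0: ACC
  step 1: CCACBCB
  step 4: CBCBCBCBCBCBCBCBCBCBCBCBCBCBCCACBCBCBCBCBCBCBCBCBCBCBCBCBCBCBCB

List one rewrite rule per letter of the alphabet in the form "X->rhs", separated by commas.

A->CCA, B->CB, C->CB

  step 0 ⇒ step 1: ACC ⇒ CCA·CB·CB
    A ↦ CCA
    C ↦ CB
    B ↦ CB  (constrained at step 1)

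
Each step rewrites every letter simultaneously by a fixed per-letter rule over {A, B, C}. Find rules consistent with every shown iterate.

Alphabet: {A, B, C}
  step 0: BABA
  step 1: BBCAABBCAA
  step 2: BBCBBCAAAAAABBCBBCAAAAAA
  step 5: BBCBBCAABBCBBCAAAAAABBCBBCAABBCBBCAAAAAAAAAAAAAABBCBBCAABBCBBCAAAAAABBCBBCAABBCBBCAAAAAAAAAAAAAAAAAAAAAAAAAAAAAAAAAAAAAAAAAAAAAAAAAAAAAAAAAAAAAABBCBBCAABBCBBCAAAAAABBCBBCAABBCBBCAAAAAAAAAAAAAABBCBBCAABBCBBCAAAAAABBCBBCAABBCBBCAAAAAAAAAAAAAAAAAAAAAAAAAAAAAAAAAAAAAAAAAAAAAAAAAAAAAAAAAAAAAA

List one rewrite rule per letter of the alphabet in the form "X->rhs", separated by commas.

A->AA, B->BBC, C->AA

  step 1 ⇒ step 2: BBCAABBCAA ⇒ BBC·BBC·AA·AA·AA·BBC·BBC·AA·AA·AA
    A ↦ AA
    B ↦ BBC
    C ↦ AA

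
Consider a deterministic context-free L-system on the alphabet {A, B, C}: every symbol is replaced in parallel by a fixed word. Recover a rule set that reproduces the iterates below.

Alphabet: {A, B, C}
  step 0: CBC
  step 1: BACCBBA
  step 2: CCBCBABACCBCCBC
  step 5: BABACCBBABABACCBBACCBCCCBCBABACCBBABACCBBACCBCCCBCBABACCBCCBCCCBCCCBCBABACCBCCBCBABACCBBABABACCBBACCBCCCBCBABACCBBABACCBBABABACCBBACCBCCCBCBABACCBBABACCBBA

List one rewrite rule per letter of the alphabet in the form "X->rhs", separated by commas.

A->C, B->CCB, C->BA

  step 1 ⇒ step 2: BACCBBA ⇒ CCB·C·BA·BA·CCB·CCB·C
    A ↦ C
    B ↦ CCB
    C ↦ BA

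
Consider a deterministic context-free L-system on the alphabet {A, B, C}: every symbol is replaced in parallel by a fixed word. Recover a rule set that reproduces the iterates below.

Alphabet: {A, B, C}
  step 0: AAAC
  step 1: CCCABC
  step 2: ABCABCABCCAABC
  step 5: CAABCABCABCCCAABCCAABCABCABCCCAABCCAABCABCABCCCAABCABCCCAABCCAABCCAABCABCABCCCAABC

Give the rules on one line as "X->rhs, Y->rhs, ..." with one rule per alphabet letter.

  step 1 ⇒ step 2: CCCABC ⇒ ABC·ABC·ABC·C·A·ABC
    A ↦ C
    B ↦ A
    C ↦ ABC

A->C, B->A, C->ABC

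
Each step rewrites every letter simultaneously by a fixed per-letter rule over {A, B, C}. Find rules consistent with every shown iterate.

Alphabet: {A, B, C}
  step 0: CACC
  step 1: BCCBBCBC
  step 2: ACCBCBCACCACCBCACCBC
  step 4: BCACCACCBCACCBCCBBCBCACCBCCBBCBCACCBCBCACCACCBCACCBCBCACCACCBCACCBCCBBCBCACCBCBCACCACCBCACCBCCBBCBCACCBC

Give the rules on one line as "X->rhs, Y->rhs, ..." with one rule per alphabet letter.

  step 1 ⇒ step 2: BCCBBCBC ⇒ ACC·BC·BC·ACC·ACC·BC·ACC·BC
    B ↦ ACC
    C ↦ BC
  step 0 ⇒ step 1: CACC ⇒ BC·CB·BC·BC
    A ↦ CB

A->CB, B->ACC, C->BC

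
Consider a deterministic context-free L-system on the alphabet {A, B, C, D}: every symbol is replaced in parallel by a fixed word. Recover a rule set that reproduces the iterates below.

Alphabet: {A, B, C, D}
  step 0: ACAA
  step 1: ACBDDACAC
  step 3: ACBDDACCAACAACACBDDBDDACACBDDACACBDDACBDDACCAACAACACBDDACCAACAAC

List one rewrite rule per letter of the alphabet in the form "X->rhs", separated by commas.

  step 0 ⇒ step 1: ACAA ⇒ AC·BDD·AC·AC
    A ↦ AC
    C ↦ BDD
    B ↦ ACC  (constrained at step 1)
    D ↦ AAC  (constrained at step 1)

A->AC, B->ACC, C->BDD, D->AAC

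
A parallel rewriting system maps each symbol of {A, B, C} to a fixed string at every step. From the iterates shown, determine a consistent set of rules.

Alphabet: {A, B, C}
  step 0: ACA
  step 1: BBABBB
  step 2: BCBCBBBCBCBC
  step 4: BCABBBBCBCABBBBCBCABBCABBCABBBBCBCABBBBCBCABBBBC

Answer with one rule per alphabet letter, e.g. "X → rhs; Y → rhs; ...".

A->BB, B->BC, C->AB

  step 1 ⇒ step 2: BBABBB ⇒ BC·BC·BB·BC·BC·BC
    A ↦ BB
    B ↦ BC
  step 0 ⇒ step 1: ACA ⇒ BB·AB·BB
    C ↦ AB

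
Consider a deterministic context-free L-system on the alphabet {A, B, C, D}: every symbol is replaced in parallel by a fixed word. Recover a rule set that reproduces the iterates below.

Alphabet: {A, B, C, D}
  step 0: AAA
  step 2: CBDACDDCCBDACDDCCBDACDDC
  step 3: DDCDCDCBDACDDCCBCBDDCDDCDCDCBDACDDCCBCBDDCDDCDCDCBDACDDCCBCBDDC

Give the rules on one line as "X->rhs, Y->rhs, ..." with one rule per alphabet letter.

A->DAC, B->DCD, C->DDC, D->CB

  step 2 ⇒ step 3: CBDACDDCCBDACDDCCBDACDDC ⇒ DDC·DCD·CB·DAC·DDC·CB·CB·DDC·DDC·DCD·CB·DAC·DDC·CB·CB·DDC·DDC·DCD·CB·DAC·DDC·CB·CB·DDC
    A ↦ DAC
    B ↦ DCD
    C ↦ DDC
    D ↦ CB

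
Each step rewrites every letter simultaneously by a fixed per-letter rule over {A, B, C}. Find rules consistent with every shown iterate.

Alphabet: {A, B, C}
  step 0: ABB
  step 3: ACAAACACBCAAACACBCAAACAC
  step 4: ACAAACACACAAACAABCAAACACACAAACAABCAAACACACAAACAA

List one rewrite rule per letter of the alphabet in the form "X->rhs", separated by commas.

  step 3 ⇒ step 4: ACAAACACBCAAACACBCAAACAC ⇒ AC·AA·AC·AC·AC·AA·AC·AA·BC·AA·AC·AC·AC·AA·AC·AA·BC·AA·AC·AC·AC·AA·AC·AA
    A ↦ AC
    B ↦ BC
    C ↦ AA

A->AC, B->BC, C->AA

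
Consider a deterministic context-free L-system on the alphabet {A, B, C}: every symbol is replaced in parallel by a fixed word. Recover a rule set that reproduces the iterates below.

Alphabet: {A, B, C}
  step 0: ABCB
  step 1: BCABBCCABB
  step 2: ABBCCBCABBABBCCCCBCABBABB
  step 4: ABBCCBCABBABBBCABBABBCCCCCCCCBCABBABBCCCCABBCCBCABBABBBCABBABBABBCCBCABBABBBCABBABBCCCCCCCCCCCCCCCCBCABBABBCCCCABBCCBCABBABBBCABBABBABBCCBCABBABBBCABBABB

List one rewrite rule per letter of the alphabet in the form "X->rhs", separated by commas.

  step 1 ⇒ step 2: BCABBCCABB ⇒ ABB·CC·BC·ABB·ABB·CC·CC·BC·ABB·ABB
    A ↦ BC
    B ↦ ABB
    C ↦ CC

A->BC, B->ABB, C->CC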